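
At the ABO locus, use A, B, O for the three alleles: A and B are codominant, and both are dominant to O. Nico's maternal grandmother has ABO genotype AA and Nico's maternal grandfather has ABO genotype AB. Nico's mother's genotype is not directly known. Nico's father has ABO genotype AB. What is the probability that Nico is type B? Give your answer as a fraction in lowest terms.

1/8

Nico's mother's ABO genotype from AA × AB: 1/2 AA, 1/2 AB.
Crossing each possibility with the father AB and summing P(type B): 1/2·0 + 1/2·1/4 = 1/8.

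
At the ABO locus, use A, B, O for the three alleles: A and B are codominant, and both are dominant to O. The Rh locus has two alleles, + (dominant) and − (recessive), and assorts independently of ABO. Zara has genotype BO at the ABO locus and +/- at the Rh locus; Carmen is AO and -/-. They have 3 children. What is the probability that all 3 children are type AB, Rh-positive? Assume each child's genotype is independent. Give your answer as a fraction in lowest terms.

ABO cross BO × AO → 1/4 O, 1/4 A, 1/4 B, 1/4 AB.
Rh cross +/- × -/- → 1/2 Rh+, 1/2 Rh-; so P(type AB, Rh-positive) = 1/4 × 1/2 = 1/8 per child.
All 3 independent: (1/8)^3 = 1/512.

1/512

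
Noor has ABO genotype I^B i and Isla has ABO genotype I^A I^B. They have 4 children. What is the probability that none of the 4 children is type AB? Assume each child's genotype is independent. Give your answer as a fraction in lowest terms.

81/256

ABO cross I^B i × I^A I^B → 1/4 A, 1/2 B, 1/4 AB.
So P(type AB) = 1/4 per child.
P(not type AB) = 3/4 for one child; (3/4)^4 = 81/256.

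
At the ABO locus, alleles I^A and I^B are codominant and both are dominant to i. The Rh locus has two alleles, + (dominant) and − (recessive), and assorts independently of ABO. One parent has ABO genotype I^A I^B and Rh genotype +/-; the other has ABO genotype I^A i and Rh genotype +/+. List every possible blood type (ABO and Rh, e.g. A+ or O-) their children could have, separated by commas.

Gametes from I^A I^B × I^A i give offspring ABO genotypes I^A I^A, I^A I^B, I^A i, I^B i, i.e. phenotypes A, B, AB.
Rh cross +/- × +/+ → phenotypes Rh+.
Combining independently: A+, B+, AB+.

A+, B+, AB+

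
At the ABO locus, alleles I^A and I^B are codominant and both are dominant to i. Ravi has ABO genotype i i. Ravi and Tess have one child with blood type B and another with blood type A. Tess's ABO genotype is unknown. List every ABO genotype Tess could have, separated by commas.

For each candidate genotype of Tess, check whether crossing it with i i can produce every observed child phenotype.
  I^A I^A → possible child types {A} ✗
  I^A I^B → possible child types {A, B} ✓
  I^A i → possible child types {O, A} ✗
  I^B I^B → possible child types {B} ✗
  I^B i → possible child types {O, B} ✗
  i i → possible child types {O} ✗

I^A I^B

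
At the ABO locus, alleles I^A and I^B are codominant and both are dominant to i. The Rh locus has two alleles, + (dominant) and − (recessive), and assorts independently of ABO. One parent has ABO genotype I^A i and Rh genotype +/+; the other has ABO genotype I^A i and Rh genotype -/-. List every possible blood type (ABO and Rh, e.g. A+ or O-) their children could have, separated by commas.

Gametes from I^A i × I^A i give offspring ABO genotypes I^A I^A, I^A i, i i, i.e. phenotypes O, A.
Rh cross +/+ × -/- → phenotypes Rh+.
Combining independently: O+, A+.

O+, A+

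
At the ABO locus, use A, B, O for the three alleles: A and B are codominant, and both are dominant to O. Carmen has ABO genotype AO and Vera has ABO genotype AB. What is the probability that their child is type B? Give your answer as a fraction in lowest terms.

ABO cross AO × AB → offspring phenotypes: 1/2 A, 1/4 B, 1/4 AB.
So P(type B) = 1/4.

1/4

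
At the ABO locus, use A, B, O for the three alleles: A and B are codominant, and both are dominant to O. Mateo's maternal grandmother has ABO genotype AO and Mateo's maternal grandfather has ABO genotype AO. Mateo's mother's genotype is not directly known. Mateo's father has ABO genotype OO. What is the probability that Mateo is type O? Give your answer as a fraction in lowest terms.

1/2

Mateo's mother's ABO genotype from AO × AO: 1/4 AA, 1/2 AO, 1/4 OO.
Crossing each possibility with the father OO and summing P(type O): 1/4·0 + 1/2·1/2 + 1/4·1 = 1/2.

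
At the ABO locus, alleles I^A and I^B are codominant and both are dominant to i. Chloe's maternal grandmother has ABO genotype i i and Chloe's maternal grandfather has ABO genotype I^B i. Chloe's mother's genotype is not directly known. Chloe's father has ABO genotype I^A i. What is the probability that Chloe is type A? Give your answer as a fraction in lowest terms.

3/8

Chloe's mother's ABO genotype from i i × I^B i: 1/2 I^B i, 1/2 i i.
Crossing each possibility with the father I^A i and summing P(type A): 1/2·1/4 + 1/2·1/2 = 3/8.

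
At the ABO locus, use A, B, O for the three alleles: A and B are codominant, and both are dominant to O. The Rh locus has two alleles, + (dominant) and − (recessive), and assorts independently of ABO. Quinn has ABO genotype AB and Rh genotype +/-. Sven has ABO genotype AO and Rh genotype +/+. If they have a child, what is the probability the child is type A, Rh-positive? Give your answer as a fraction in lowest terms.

ABO cross AB × AO → offspring phenotypes: 1/2 A, 1/4 B, 1/4 AB.
Rh cross +/- × +/+ → 1 Rh+.
Independent loci: P(type A, Rh-positive) = 1/2 × 1 = 1/2.

1/2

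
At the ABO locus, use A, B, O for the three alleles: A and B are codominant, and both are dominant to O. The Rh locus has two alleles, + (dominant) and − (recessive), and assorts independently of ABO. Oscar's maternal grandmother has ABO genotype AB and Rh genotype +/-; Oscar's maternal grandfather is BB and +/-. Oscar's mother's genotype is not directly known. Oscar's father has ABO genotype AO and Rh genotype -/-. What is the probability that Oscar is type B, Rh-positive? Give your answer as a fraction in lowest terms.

Oscar's mother's ABO genotype from AB × BB: 1/2 AB, 1/2 BB.
Crossing each possibility with the father AO and summing P(type B): 1/2·1/4 + 1/2·1/2 = 3/8.
Similarly for Rh via the mother's Rh distribution: P(Rh+) = 1/2.
Independent loci: 3/8 × 1/2 = 3/16.

3/16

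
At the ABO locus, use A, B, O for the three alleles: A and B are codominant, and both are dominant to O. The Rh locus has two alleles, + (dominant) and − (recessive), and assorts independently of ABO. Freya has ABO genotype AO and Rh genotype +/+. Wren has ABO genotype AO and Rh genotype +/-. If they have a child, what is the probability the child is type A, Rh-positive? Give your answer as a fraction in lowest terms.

ABO cross AO × AO → offspring phenotypes: 1/4 O, 3/4 A.
Rh cross +/+ × +/- → 1 Rh+.
Independent loci: P(type A, Rh-positive) = 3/4 × 1 = 3/4.

3/4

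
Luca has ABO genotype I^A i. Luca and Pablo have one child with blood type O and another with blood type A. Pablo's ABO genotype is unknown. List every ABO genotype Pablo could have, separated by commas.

For each candidate genotype of Pablo, check whether crossing it with I^A i can produce every observed child phenotype.
  I^A I^A → possible child types {A} ✗
  I^A I^B → possible child types {A, B, AB} ✗
  I^A i → possible child types {O, A} ✓
  I^B I^B → possible child types {B, AB} ✗
  I^B i → possible child types {O, A, B, AB} ✓
  i i → possible child types {O, A} ✓

I^A i, I^B i, i i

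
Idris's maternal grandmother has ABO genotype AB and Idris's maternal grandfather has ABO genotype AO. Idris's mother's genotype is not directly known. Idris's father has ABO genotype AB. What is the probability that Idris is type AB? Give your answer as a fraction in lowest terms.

3/8

Idris's mother's ABO genotype from AB × AO: 1/4 AA, 1/4 AB, 1/4 AO, 1/4 BO.
Crossing each possibility with the father AB and summing P(type AB): 1/4·1/2 + 1/4·1/2 + 1/4·1/4 + 1/4·1/4 = 3/8.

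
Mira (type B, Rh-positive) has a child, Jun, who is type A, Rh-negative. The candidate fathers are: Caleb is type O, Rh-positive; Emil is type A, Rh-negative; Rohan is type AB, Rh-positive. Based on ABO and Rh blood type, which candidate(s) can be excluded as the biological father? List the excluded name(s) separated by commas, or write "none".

A candidate is excluded only if no genotype consistent with his phenotype could produce a type A, Rh-negative child with a type B, Rh-positive mother.
Caleb (type O, Rh+): no genotype consistent with that phenotype can produce a type-A Rh- child with a type-B mother.

Caleb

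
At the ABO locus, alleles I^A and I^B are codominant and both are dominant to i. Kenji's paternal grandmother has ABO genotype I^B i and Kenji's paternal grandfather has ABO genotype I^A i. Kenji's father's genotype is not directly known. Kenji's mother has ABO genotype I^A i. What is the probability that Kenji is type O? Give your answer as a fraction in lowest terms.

Kenji's father's ABO genotype from I^B i × I^A i: 1/4 I^A I^B, 1/4 I^A i, 1/4 I^B i, 1/4 i i.
Crossing each possibility with the mother I^A i and summing P(type O): 1/4·0 + 1/4·1/4 + 1/4·1/4 + 1/4·1/2 = 1/4.

1/4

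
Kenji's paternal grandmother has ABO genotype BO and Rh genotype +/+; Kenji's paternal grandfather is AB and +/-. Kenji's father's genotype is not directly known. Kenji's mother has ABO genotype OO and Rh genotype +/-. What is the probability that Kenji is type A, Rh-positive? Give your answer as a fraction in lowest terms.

Kenji's father's ABO genotype from BO × AB: 1/4 AB, 1/4 AO, 1/4 BB, 1/4 BO.
Crossing each possibility with the mother OO and summing P(type A): 1/4·1/2 + 1/4·1/2 + 1/4·0 + 1/4·0 = 1/4.
Similarly for Rh via the father's Rh distribution: P(Rh+) = 7/8.
Independent loci: 1/4 × 7/8 = 7/32.

7/32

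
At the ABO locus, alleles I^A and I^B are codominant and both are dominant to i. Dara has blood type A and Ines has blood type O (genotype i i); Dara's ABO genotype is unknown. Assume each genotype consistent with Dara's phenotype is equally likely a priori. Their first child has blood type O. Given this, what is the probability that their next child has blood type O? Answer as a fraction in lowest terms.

1/2

Possible genotypes: Dara ∈ {I^A I^A, I^A i}; Ines ∈ {i i}.
Weight each parental genotype pair by prior × P(type-O child):
  I^A i × i i: posterior weight 1; P(next child type O) = 1/2.
Weighted sum = 1/2.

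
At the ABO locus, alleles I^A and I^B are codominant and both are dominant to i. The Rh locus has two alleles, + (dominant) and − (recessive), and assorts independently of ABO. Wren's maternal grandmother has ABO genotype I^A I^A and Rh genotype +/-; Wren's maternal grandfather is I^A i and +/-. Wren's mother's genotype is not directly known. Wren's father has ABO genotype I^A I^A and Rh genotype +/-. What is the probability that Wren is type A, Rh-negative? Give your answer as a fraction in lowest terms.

Wren's mother's ABO genotype from I^A I^A × I^A i: 1/2 I^A I^A, 1/2 I^A i.
Crossing each possibility with the father I^A I^A and summing P(type A): 1/2·1 + 1/2·1 = 1.
Similarly for Rh via the mother's Rh distribution: P(Rh-) = 1/4.
Independent loci: 1 × 1/4 = 1/4.

1/4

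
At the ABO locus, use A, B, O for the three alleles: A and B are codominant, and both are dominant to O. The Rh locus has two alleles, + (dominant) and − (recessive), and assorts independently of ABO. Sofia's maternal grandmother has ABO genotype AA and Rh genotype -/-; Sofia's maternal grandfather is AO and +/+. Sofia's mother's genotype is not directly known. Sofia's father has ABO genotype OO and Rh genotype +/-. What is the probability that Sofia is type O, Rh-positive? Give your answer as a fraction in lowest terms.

Sofia's mother's ABO genotype from AA × AO: 1/2 AA, 1/2 AO.
Crossing each possibility with the father OO and summing P(type O): 1/2·0 + 1/2·1/2 = 1/4.
Similarly for Rh via the mother's Rh distribution: P(Rh+) = 3/4.
Independent loci: 1/4 × 3/4 = 3/16.

3/16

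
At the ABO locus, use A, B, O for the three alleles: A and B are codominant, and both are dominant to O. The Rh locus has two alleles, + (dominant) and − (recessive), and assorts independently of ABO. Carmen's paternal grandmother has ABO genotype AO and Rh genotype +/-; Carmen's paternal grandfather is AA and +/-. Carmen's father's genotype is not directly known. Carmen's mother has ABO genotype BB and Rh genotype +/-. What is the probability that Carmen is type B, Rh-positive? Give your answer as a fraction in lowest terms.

Carmen's father's ABO genotype from AO × AA: 1/2 AA, 1/2 AO.
Crossing each possibility with the mother BB and summing P(type B): 1/2·0 + 1/2·1/2 = 1/4.
Similarly for Rh via the father's Rh distribution: P(Rh+) = 3/4.
Independent loci: 1/4 × 3/4 = 3/16.

3/16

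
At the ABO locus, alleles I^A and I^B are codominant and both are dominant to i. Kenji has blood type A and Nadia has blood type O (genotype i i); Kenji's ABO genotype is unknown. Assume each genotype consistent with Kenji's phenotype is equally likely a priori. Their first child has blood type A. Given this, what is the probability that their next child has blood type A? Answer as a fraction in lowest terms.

Possible genotypes: Kenji ∈ {I^A I^A, I^A i}; Nadia ∈ {i i}.
Weight each parental genotype pair by prior × P(type-A child):
  I^A I^A × i i: posterior weight 2/3; P(next child type A) = 1.
  I^A i × i i: posterior weight 1/3; P(next child type A) = 1/2.
Weighted sum = 5/6.

5/6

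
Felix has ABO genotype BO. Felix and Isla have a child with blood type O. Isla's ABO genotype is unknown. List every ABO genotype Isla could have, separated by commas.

For each candidate genotype of Isla, check whether crossing it with BO can produce every observed child phenotype.
  AA → possible child types {A, AB} ✗
  AB → possible child types {A, B, AB} ✗
  AO → possible child types {O, A, B, AB} ✓
  BB → possible child types {B} ✗
  BO → possible child types {O, B} ✓
  OO → possible child types {O, B} ✓

AO, BO, OO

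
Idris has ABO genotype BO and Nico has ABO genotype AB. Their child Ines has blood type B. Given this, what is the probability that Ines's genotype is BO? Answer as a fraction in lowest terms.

1/2

Cross BO × AB → 1/4 AB, 1/4 AO, 1/4 BB, 1/4 BO.
Type-B genotypes among offspring: BB (1/4), BO (1/4); total 1/2.
P(BO | type B) = (1/4) / (1/2) = 1/2.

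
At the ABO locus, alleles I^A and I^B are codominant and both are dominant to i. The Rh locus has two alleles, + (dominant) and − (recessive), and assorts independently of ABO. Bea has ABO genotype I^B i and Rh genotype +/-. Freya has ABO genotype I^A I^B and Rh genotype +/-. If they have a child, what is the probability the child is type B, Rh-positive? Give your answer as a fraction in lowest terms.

ABO cross I^B i × I^A I^B → offspring phenotypes: 1/4 A, 1/2 B, 1/4 AB.
Rh cross +/- × +/- → 3/4 Rh+, 1/4 Rh-.
Independent loci: P(type B, Rh-positive) = 1/2 × 3/4 = 3/8.

3/8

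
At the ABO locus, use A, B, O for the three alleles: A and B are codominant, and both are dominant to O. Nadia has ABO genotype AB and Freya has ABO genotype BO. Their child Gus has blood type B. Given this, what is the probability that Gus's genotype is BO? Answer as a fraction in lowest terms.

Cross AB × BO → 1/4 AB, 1/4 AO, 1/4 BB, 1/4 BO.
Type-B genotypes among offspring: BB (1/4), BO (1/4); total 1/2.
P(BO | type B) = (1/4) / (1/2) = 1/2.

1/2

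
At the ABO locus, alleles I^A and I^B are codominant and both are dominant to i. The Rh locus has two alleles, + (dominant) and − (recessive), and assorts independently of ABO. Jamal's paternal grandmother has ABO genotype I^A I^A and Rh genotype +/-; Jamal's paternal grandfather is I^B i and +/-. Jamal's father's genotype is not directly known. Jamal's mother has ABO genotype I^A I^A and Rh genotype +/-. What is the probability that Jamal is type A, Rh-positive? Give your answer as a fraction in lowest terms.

9/16

Jamal's father's ABO genotype from I^A I^A × I^B i: 1/2 I^A I^B, 1/2 I^A i.
Crossing each possibility with the mother I^A I^A and summing P(type A): 1/2·1/2 + 1/2·1 = 3/4.
Similarly for Rh via the father's Rh distribution: P(Rh+) = 3/4.
Independent loci: 3/4 × 3/4 = 9/16.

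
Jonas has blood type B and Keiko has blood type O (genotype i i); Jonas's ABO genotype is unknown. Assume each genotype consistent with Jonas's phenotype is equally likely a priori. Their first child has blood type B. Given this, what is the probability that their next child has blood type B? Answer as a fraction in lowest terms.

5/6

Possible genotypes: Jonas ∈ {I^B I^B, I^B i}; Keiko ∈ {i i}.
Weight each parental genotype pair by prior × P(type-B child):
  I^B I^B × i i: posterior weight 2/3; P(next child type B) = 1.
  I^B i × i i: posterior weight 1/3; P(next child type B) = 1/2.
Weighted sum = 5/6.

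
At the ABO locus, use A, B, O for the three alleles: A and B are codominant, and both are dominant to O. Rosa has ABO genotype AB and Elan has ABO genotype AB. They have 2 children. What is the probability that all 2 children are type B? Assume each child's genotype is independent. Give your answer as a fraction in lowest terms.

1/16

ABO cross AB × AB → 1/4 A, 1/4 B, 1/2 AB.
So P(type B) = 1/4 per child.
All 2 independent: (1/4)^2 = 1/16.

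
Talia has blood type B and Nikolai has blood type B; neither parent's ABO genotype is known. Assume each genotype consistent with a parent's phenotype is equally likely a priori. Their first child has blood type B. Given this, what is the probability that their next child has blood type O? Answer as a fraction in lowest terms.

Possible genotypes: Talia ∈ {I^B I^B, I^B i}; Nikolai ∈ {I^B I^B, I^B i}.
Weight each parental genotype pair by prior × P(type-B child):
  I^B I^B × I^B I^B: posterior weight 4/15; P(next child type O) = 0.
  I^B I^B × I^B i: posterior weight 4/15; P(next child type O) = 0.
  I^B i × I^B I^B: posterior weight 4/15; P(next child type O) = 0.
  I^B i × I^B i: posterior weight 1/5; P(next child type O) = 1/4.
Weighted sum = 1/20.

1/20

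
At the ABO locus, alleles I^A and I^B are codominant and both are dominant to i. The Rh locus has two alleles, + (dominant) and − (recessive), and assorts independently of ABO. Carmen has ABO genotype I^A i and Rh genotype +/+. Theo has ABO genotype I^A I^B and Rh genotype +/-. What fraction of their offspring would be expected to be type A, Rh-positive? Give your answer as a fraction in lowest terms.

ABO cross I^A i × I^A I^B → offspring phenotypes: 1/2 A, 1/4 B, 1/4 AB.
Rh cross +/+ × +/- → 1 Rh+.
Independent loci: P(type A, Rh-positive) = 1/2 × 1 = 1/2.

1/2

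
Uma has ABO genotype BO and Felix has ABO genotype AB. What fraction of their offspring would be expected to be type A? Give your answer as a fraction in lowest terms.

ABO cross BO × AB → offspring phenotypes: 1/4 A, 1/2 B, 1/4 AB.
So P(type A) = 1/4.

1/4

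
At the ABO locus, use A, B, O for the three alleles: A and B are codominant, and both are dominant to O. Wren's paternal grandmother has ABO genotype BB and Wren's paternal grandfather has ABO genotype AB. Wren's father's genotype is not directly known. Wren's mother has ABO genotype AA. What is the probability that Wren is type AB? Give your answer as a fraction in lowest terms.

Wren's father's ABO genotype from BB × AB: 1/2 AB, 1/2 BB.
Crossing each possibility with the mother AA and summing P(type AB): 1/2·1/2 + 1/2·1 = 3/4.

3/4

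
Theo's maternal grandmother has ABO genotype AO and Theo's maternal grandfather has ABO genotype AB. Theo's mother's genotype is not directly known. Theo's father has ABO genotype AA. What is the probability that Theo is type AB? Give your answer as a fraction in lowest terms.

1/4

Theo's mother's ABO genotype from AO × AB: 1/4 AA, 1/4 AB, 1/4 AO, 1/4 BO.
Crossing each possibility with the father AA and summing P(type AB): 1/4·0 + 1/4·1/2 + 1/4·0 + 1/4·1/2 = 1/4.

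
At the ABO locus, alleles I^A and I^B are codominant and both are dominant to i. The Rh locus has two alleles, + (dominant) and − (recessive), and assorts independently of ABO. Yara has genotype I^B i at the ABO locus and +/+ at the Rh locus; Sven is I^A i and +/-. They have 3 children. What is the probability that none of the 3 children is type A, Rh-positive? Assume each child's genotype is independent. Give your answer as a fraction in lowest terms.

27/64

ABO cross I^B i × I^A i → 1/4 O, 1/4 A, 1/4 B, 1/4 AB.
Rh cross +/+ × +/- → 1 Rh+; so P(type A, Rh-positive) = 1/4 × 1 = 1/4 per child.
P(not type A, Rh-positive) = 3/4 for one child; (3/4)^3 = 27/64.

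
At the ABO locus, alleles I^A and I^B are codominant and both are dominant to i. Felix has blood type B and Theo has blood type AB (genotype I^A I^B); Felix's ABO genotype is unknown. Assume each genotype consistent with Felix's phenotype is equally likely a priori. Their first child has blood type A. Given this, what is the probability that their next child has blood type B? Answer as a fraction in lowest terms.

1/2

Possible genotypes: Felix ∈ {I^B I^B, I^B i}; Theo ∈ {I^A I^B}.
Weight each parental genotype pair by prior × P(type-A child):
  I^B i × I^A I^B: posterior weight 1; P(next child type B) = 1/2.
Weighted sum = 1/2.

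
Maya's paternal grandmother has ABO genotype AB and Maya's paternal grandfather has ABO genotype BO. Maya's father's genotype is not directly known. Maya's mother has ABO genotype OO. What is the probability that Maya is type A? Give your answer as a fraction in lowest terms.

1/4

Maya's father's ABO genotype from AB × BO: 1/4 AB, 1/4 AO, 1/4 BB, 1/4 BO.
Crossing each possibility with the mother OO and summing P(type A): 1/4·1/2 + 1/4·1/2 + 1/4·0 + 1/4·0 = 1/4.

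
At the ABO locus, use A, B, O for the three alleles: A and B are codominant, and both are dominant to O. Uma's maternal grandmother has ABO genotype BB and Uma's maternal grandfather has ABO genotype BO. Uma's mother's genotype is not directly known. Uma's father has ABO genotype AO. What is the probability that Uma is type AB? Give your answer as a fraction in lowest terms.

Uma's mother's ABO genotype from BB × BO: 1/2 BB, 1/2 BO.
Crossing each possibility with the father AO and summing P(type AB): 1/2·1/2 + 1/2·1/4 = 3/8.

3/8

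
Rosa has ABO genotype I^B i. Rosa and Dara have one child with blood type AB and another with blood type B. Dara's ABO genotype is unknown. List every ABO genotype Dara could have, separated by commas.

For each candidate genotype of Dara, check whether crossing it with I^B i can produce every observed child phenotype.
  I^A I^A → possible child types {A, AB} ✗
  I^A I^B → possible child types {A, B, AB} ✓
  I^A i → possible child types {O, A, B, AB} ✓
  I^B I^B → possible child types {B} ✗
  I^B i → possible child types {O, B} ✗
  i i → possible child types {O, B} ✗

I^A I^B, I^A i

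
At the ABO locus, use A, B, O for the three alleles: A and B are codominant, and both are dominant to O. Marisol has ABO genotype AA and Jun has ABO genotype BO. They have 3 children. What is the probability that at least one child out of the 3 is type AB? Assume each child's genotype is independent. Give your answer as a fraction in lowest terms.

ABO cross AA × BO → 1/2 A, 1/2 AB.
So P(type AB) = 1/2 per child.
P(none) = (1/2)^3 = 1/8; P(at least one) = 1 − 1/8 = 7/8.

7/8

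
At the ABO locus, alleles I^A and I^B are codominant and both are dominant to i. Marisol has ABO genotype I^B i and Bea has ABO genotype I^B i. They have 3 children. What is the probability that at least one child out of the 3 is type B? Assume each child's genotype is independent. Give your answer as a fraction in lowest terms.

ABO cross I^B i × I^B i → 1/4 O, 3/4 B.
So P(type B) = 3/4 per child.
P(none) = (1/4)^3 = 1/64; P(at least one) = 1 − 1/64 = 63/64.

63/64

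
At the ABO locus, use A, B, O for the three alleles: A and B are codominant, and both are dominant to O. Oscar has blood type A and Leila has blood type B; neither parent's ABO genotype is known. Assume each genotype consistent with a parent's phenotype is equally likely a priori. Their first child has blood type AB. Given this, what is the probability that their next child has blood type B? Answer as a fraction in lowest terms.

Possible genotypes: Oscar ∈ {AA, AO}; Leila ∈ {BB, BO}.
Weight each parental genotype pair by prior × P(type-AB child):
  AA × BB: posterior weight 4/9; P(next child type B) = 0.
  AA × BO: posterior weight 2/9; P(next child type B) = 0.
  AO × BB: posterior weight 2/9; P(next child type B) = 1/2.
  AO × BO: posterior weight 1/9; P(next child type B) = 1/4.
Weighted sum = 5/36.

5/36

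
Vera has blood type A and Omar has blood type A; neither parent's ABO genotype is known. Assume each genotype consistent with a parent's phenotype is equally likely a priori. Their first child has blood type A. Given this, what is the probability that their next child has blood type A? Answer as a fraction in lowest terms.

Possible genotypes: Vera ∈ {AA, AO}; Omar ∈ {AA, AO}.
Weight each parental genotype pair by prior × P(type-A child):
  AA × AA: posterior weight 4/15; P(next child type A) = 1.
  AA × AO: posterior weight 4/15; P(next child type A) = 1.
  AO × AA: posterior weight 4/15; P(next child type A) = 1.
  AO × AO: posterior weight 1/5; P(next child type A) = 3/4.
Weighted sum = 19/20.

19/20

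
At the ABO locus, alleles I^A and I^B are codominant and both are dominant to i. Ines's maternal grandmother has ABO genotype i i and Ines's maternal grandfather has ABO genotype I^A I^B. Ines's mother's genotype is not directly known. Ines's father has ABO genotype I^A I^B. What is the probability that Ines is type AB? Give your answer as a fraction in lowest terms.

Ines's mother's ABO genotype from i i × I^A I^B: 1/2 I^A i, 1/2 I^B i.
Crossing each possibility with the father I^A I^B and summing P(type AB): 1/2·1/4 + 1/2·1/4 = 1/4.

1/4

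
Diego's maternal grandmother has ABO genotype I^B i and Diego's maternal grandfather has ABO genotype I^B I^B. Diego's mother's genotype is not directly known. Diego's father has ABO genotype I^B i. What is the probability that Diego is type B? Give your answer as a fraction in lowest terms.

7/8

Diego's mother's ABO genotype from I^B i × I^B I^B: 1/2 I^B I^B, 1/2 I^B i.
Crossing each possibility with the father I^B i and summing P(type B): 1/2·1 + 1/2·3/4 = 7/8.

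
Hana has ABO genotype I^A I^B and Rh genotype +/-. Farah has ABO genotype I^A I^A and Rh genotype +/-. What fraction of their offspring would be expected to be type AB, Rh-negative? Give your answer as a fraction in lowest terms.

1/8

ABO cross I^A I^B × I^A I^A → offspring phenotypes: 1/2 A, 1/2 AB.
Rh cross +/- × +/- → 3/4 Rh+, 1/4 Rh-.
Independent loci: P(type AB, Rh-negative) = 1/2 × 1/4 = 1/8.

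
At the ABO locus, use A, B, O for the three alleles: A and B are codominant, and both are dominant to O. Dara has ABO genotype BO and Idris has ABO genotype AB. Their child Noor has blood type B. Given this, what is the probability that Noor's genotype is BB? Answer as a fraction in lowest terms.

Cross BO × AB → 1/4 AB, 1/4 AO, 1/4 BB, 1/4 BO.
Type-B genotypes among offspring: BB (1/4), BO (1/4); total 1/2.
P(BB | type B) = (1/4) / (1/2) = 1/2.

1/2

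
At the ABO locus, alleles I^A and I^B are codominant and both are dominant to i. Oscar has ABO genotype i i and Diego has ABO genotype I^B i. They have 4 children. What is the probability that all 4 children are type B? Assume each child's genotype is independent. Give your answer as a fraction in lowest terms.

1/16

ABO cross i i × I^B i → 1/2 O, 1/2 B.
So P(type B) = 1/2 per child.
All 4 independent: (1/2)^4 = 1/16.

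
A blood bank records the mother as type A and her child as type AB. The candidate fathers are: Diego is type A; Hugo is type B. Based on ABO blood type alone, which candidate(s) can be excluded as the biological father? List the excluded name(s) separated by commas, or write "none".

Diego

A candidate is excluded only if no genotype consistent with his phenotype could produce a type AB child with a type A mother.
Diego (type A): no genotype consistent with that phenotype can produce a type-AB child with a type-A mother.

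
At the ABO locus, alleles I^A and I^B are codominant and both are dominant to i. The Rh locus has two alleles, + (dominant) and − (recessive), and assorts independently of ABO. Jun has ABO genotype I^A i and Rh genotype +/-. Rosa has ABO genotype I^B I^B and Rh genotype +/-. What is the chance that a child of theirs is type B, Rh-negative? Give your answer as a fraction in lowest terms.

1/8

ABO cross I^A i × I^B I^B → offspring phenotypes: 1/2 B, 1/2 AB.
Rh cross +/- × +/- → 3/4 Rh+, 1/4 Rh-.
Independent loci: P(type B, Rh-negative) = 1/2 × 1/4 = 1/8.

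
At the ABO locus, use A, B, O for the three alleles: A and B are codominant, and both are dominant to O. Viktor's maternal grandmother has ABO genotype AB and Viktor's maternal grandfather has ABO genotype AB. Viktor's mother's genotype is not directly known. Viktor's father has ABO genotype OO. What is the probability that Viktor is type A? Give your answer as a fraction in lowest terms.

Viktor's mother's ABO genotype from AB × AB: 1/4 AA, 1/2 AB, 1/4 BB.
Crossing each possibility with the father OO and summing P(type A): 1/4·1 + 1/2·1/2 + 1/4·0 = 1/2.

1/2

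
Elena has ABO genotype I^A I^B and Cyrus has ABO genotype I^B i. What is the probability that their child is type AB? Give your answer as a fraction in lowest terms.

1/4

ABO cross I^A I^B × I^B i → offspring phenotypes: 1/4 A, 1/2 B, 1/4 AB.
So P(type AB) = 1/4.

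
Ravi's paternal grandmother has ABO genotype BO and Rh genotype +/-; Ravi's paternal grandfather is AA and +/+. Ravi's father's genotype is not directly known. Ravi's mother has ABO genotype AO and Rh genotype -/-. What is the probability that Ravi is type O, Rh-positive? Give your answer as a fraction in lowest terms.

3/32

Ravi's father's ABO genotype from BO × AA: 1/2 AB, 1/2 AO.
Crossing each possibility with the mother AO and summing P(type O): 1/2·0 + 1/2·1/4 = 1/8.
Similarly for Rh via the father's Rh distribution: P(Rh+) = 3/4.
Independent loci: 1/8 × 3/4 = 3/32.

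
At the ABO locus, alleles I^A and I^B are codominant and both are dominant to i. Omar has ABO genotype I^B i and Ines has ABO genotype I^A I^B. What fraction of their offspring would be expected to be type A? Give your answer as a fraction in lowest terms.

ABO cross I^B i × I^A I^B → offspring phenotypes: 1/4 A, 1/2 B, 1/4 AB.
So P(type A) = 1/4.

1/4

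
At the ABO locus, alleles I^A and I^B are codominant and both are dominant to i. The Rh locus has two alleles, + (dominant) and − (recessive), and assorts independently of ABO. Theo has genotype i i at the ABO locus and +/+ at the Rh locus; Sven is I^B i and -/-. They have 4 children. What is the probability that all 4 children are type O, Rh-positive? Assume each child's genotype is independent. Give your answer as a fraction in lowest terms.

ABO cross i i × I^B i → 1/2 O, 1/2 B.
Rh cross +/+ × -/- → 1 Rh+; so P(type O, Rh-positive) = 1/2 × 1 = 1/2 per child.
All 4 independent: (1/2)^4 = 1/16.

1/16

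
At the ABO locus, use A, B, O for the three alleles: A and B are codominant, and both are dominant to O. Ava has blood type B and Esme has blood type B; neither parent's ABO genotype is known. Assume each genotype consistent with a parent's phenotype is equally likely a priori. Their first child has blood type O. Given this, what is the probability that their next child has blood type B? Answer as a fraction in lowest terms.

3/4

Possible genotypes: Ava ∈ {BB, BO}; Esme ∈ {BB, BO}.
Weight each parental genotype pair by prior × P(type-O child):
  BO × BO: posterior weight 1; P(next child type B) = 3/4.
Weighted sum = 3/4.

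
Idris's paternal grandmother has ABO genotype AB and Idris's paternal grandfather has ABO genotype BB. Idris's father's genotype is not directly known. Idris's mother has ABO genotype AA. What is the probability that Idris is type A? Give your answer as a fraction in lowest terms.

1/4

Idris's father's ABO genotype from AB × BB: 1/2 AB, 1/2 BB.
Crossing each possibility with the mother AA and summing P(type A): 1/2·1/2 + 1/2·0 = 1/4.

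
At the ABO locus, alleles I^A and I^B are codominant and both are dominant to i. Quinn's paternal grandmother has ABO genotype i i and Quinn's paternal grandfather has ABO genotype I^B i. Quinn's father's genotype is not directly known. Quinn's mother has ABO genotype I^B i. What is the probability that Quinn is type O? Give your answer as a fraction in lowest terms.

Quinn's father's ABO genotype from i i × I^B i: 1/2 I^B i, 1/2 i i.
Crossing each possibility with the mother I^B i and summing P(type O): 1/2·1/4 + 1/2·1/2 = 3/8.

3/8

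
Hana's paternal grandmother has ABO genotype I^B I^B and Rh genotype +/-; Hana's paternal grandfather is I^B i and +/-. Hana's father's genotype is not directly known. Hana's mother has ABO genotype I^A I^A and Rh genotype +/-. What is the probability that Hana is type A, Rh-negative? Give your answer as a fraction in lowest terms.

Hana's father's ABO genotype from I^B I^B × I^B i: 1/2 I^B I^B, 1/2 I^B i.
Crossing each possibility with the mother I^A I^A and summing P(type A): 1/2·0 + 1/2·1/2 = 1/4.
Similarly for Rh via the father's Rh distribution: P(Rh-) = 1/4.
Independent loci: 1/4 × 1/4 = 1/16.

1/16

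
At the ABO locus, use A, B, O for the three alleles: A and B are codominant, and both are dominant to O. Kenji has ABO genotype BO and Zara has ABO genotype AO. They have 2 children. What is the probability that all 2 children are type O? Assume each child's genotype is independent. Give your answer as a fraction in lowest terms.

ABO cross BO × AO → 1/4 O, 1/4 A, 1/4 B, 1/4 AB.
So P(type O) = 1/4 per child.
All 2 independent: (1/4)^2 = 1/16.

1/16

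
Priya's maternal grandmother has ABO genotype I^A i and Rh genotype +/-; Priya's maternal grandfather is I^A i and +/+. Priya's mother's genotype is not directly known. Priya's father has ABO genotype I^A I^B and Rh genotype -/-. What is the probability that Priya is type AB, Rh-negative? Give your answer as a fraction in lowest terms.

Priya's mother's ABO genotype from I^A i × I^A i: 1/4 I^A I^A, 1/2 I^A i, 1/4 i i.
Crossing each possibility with the father I^A I^B and summing P(type AB): 1/4·1/2 + 1/2·1/4 + 1/4·0 = 1/4.
Similarly for Rh via the mother's Rh distribution: P(Rh-) = 1/4.
Independent loci: 1/4 × 1/4 = 1/16.

1/16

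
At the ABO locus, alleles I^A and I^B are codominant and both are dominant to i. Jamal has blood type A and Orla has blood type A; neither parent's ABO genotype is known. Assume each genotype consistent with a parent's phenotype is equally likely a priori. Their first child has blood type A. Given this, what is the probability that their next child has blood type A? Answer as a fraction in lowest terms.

Possible genotypes: Jamal ∈ {I^A I^A, I^A i}; Orla ∈ {I^A I^A, I^A i}.
Weight each parental genotype pair by prior × P(type-A child):
  I^A I^A × I^A I^A: posterior weight 4/15; P(next child type A) = 1.
  I^A I^A × I^A i: posterior weight 4/15; P(next child type A) = 1.
  I^A i × I^A I^A: posterior weight 4/15; P(next child type A) = 1.
  I^A i × I^A i: posterior weight 1/5; P(next child type A) = 3/4.
Weighted sum = 19/20.

19/20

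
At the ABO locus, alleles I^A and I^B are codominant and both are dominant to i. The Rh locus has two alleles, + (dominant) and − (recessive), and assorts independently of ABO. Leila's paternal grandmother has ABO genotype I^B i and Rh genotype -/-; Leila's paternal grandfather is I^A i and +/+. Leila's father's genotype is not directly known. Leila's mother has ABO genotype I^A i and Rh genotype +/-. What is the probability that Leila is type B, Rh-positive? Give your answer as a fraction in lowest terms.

3/32

Leila's father's ABO genotype from I^B i × I^A i: 1/4 I^A I^B, 1/4 I^A i, 1/4 I^B i, 1/4 i i.
Crossing each possibility with the mother I^A i and summing P(type B): 1/4·1/4 + 1/4·0 + 1/4·1/4 + 1/4·0 = 1/8.
Similarly for Rh via the father's Rh distribution: P(Rh+) = 3/4.
Independent loci: 1/8 × 3/4 = 3/32.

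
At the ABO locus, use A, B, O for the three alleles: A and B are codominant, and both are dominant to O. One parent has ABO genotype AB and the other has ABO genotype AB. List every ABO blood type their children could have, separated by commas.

A, B, AB

Gametes from AB × AB give offspring ABO genotypes AA, AB, BB, i.e. phenotypes A, B, AB.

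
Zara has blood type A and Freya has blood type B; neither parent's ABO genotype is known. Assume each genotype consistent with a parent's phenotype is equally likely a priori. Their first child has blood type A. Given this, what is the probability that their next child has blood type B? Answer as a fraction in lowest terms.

1/12

Possible genotypes: Zara ∈ {I^A I^A, I^A i}; Freya ∈ {I^B I^B, I^B i}.
Weight each parental genotype pair by prior × P(type-A child):
  I^A I^A × I^B i: posterior weight 2/3; P(next child type B) = 0.
  I^A i × I^B i: posterior weight 1/3; P(next child type B) = 1/4.
Weighted sum = 1/12.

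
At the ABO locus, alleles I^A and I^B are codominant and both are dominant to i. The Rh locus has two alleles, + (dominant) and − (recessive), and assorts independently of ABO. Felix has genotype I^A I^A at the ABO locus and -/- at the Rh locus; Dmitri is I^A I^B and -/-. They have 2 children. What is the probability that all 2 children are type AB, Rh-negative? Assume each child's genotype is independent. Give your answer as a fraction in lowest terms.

ABO cross I^A I^A × I^A I^B → 1/2 A, 1/2 AB.
Rh cross -/- × -/- → 1 Rh-; so P(type AB, Rh-negative) = 1/2 × 1 = 1/2 per child.
All 2 independent: (1/2)^2 = 1/4.

1/4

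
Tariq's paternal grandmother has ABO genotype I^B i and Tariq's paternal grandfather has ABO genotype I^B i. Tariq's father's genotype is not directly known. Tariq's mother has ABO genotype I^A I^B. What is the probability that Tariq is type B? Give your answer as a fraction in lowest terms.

Tariq's father's ABO genotype from I^B i × I^B i: 1/4 I^B I^B, 1/2 I^B i, 1/4 i i.
Crossing each possibility with the mother I^A I^B and summing P(type B): 1/4·1/2 + 1/2·1/2 + 1/4·1/2 = 1/2.

1/2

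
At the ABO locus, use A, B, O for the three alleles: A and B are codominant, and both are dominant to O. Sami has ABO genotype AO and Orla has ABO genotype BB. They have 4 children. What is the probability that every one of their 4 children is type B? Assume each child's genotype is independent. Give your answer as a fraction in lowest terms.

ABO cross AO × BB → 1/2 B, 1/2 AB.
So P(type B) = 1/2 per child.
All 4 independent: (1/2)^4 = 1/16.

1/16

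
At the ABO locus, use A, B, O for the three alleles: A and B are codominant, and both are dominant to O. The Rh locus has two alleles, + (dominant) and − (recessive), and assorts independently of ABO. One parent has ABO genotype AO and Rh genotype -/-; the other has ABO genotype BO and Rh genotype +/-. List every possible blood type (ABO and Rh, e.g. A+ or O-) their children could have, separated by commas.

O+, O-, A+, A-, B+, B-, AB+, AB-

Gametes from AO × BO give offspring ABO genotypes AB, AO, BO, OO, i.e. phenotypes O, A, B, AB.
Rh cross -/- × +/- → phenotypes Rh+, Rh-.
Combining independently: O+, O-, A+, A-, B+, B-, AB+, AB-.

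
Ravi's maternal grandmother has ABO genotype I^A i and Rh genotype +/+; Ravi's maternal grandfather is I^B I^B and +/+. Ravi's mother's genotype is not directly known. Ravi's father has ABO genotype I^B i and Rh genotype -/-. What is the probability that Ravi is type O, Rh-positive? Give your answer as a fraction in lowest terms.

1/8

Ravi's mother's ABO genotype from I^A i × I^B I^B: 1/2 I^A I^B, 1/2 I^B i.
Crossing each possibility with the father I^B i and summing P(type O): 1/2·0 + 1/2·1/4 = 1/8.
Similarly for Rh via the mother's Rh distribution: P(Rh+) = 1.
Independent loci: 1/8 × 1 = 1/8.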